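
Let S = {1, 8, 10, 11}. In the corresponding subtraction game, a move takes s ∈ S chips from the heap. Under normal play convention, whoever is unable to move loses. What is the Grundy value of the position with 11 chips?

G(0) = 0
G(1) = mex{0} = 1
G(2) = mex{1} = 0
G(3) = mex{0} = 1
G(4) = mex{1} = 0
G(5) = mex{0} = 1
G(6) = mex{1} = 0
G(7) = mex{0} = 1
G(8) = mex{1,0} = 2
G(9) = mex{2,1} = 0
G(10) = mex{0,0,0} = 1
G(11) = mex{1,1,1,0} = 2

2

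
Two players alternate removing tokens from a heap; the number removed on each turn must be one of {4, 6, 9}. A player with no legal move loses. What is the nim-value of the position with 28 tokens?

0

n :  0  1  2  3  4  5  6  7  8  9 10 11 12 13 14 15 16 17 18 19 20 21 22 23 24 25 26 27 28
G :  0  0  0  0  1  1  1  1  2  2  2  2  3  0  0  0  0  1  1  1  1  2  2  2  2  3  0  0  0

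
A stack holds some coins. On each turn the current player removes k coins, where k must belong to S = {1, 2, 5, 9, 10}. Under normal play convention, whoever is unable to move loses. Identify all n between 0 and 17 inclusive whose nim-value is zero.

n :  0  1  2  3  4  5  6  7  8  9 10 11 12 13 14 15 16 17
G :  0  1  2  0  1  2  0  1  2  3  4  5  3  4  0  1  2  0
P-positions are exactly the n with G(n) = 0.

0, 3, 6, 14, 17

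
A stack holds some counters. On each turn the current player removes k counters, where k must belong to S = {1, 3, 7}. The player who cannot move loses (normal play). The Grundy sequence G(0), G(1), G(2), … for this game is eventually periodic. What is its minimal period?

n :  0  1  2  3  4  5  6  7  8  9 10 11 12 13 14
G :  0  1  0  1  0  1  0  1  0  1  0  1  0  1  0
G(n+2) = G(n) holds for n = 0,…,6 (a full window of length max(S) = 7), so the sequence is purely periodic with period 2.

2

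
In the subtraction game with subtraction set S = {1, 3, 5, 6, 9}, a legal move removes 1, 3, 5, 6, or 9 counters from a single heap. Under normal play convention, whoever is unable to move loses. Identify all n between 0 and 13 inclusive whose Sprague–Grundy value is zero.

0, 2, 4, 12

n :  0  1  2  3  4  5  6  7  8  9 10 11 12 13
G :  0  1  0  1  0  1  2  3  2  3  2  3  0  1
P-positions are exactly the n with G(n) = 0.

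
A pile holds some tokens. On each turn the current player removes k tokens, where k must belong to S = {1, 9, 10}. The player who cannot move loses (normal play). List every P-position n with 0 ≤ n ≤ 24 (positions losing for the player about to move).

G(0) = 0
G(1) = mex{0} = 1
G(2) = mex{1} = 0
G(3) = mex{0} = 1
G(4) = mex{1} = 0
G(5) = mex{0} = 1
G(6) = mex{1} = 0
G(7) = mex{0} = 1
G(8) = mex{1} = 0
G(9) = mex{0,0} = 1
G(10) = mex{1,1,0} = 2
G(11) = mex{2,0,1} = 3
G(12) = mex{3,1,0} = 2
G(13) = mex{2,0,1} = 3
G(14) = mex{3,1,0} = 2
G(15) = mex{2,0,1} = 3
G(16) = mex{3,1,0} = 2
G(17) = mex{2,0,1} = 3
G(18) = mex{3,1,0} = 2
G(19) = mex{2,2,1} = 0
G(20) = mex{0,3,2} = 1
G(21) = mex{1,2,3} = 0
G(22) = mex{0,3,2} = 1
G(23) = mex{1,2,3} = 0
G(24) = mex{0,3,2} = 1
P-positions are exactly the n with G(n) = 0.

0, 2, 4, 6, 8, 19, 21, 23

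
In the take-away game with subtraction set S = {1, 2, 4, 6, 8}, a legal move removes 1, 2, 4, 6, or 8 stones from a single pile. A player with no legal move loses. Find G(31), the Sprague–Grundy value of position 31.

1

n :  0  1  2  3  4  5  6  7  8  9 10 11 12 13 14 15 16 17 18 19 20 21 22 23 24 25 26 27 28 29 30 31
G :  0  1  2  0  1  2  3  4  5  3  0  1  2  0  1  2  3  4  5  3  0  1  2  0  1  2  3  4  5  3  0  1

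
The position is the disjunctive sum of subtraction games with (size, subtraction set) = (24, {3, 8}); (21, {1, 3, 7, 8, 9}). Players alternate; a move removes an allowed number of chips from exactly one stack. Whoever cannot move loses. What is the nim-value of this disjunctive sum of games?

1

Stack A, S = {3, 8}:
G(0) = 0
G(1) = mex{} = 0
G(2) = mex{} = 0
G(3) = mex{0} = 1
G(4) = mex{0} = 1
G(5) = mex{0} = 1
G(6) = mex{1} = 0
G(7) = mex{1} = 0
G(8) = mex{1,0} = 2
G(9) = mex{0,0} = 1
G(10) = mex{0,0} = 1
G(11) = mex{2,1} = 0
G(12) = mex{1,1} = 0
G(13) = mex{1,1} = 0
G(14) = mex{0,0} = 1
G(15) = mex{0,0} = 1
G(16) = mex{0,2} = 1
G(17) = mex{1,1} = 0
G(18) = mex{1,1} = 0
G(19) = mex{1,0} = 2
G(20) = mex{0,0} = 1
G(21) = mex{0,0} = 1
G(22) = mex{2,1} = 0
G(23) = mex{1,1} = 0
G(24) = mex{1,1} = 0
G_A(24) = 0.
Stack B, S = {1, 3, 7, 8, 9}:
n :  0  1  2  3  4  5  6  7  8  9 10 11 12 13 14 15 16 17 18 19 20 21
G :  0  1  0  1  0  1  0  1  2  3  2  3  2  3  2  3  0  1  0  1  0  1
G_B(21) = 1.
Combined Grundy value = 0 ⊕ 1 = 1.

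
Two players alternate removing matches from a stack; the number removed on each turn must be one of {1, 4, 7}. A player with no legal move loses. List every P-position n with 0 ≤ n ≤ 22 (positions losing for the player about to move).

0, 2, 5, 8, 10, 13, 16, 18, 21

n :  0  1  2  3  4  5  6  7  8  9 10 11 12 13 14 15 16 17 18 19 20 21 22
G :  0  1  0  1  2  0  1  2  0  1  0  1  2  0  1  2  0  1  0  1  2  0  1
P-positions are exactly the n with G(n) = 0.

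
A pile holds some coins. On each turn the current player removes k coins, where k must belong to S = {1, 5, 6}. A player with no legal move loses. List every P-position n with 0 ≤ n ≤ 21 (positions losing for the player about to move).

0, 2, 4, 11, 13, 15

G(0) = 0
G(1) = mex{0} = 1
G(2) = mex{1} = 0
G(3) = mex{0} = 1
G(4) = mex{1} = 0
G(5) = mex{0,0} = 1
G(6) = mex{1,1,0} = 2
G(7) = mex{2,0,1} = 3
G(8) = mex{3,1,0} = 2
G(9) = mex{2,0,1} = 3
G(10) = mex{3,1,0} = 2
G(11) = mex{2,2,1} = 0
G(12) = mex{0,3,2} = 1
G(13) = mex{1,2,3} = 0
G(14) = mex{0,3,2} = 1
G(15) = mex{1,2,3} = 0
G(16) = mex{0,0,2} = 1
G(17) = mex{1,1,0} = 2
G(18) = mex{2,0,1} = 3
G(19) = mex{3,1,0} = 2
G(20) = mex{2,0,1} = 3
G(21) = mex{3,1,0} = 2
P-positions are exactly the n with G(n) = 0.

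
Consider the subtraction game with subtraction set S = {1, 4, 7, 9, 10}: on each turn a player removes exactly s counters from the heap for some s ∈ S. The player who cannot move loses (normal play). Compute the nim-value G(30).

G(0) = 0
G(1) = mex{0} = 1
G(2) = mex{1} = 0
G(3) = mex{0} = 1
G(4) = mex{1,0} = 2
G(5) = mex{2,1} = 0
G(6) = mex{0,0} = 1
G(7) = mex{1,1,0} = 2
G(8) = mex{2,2,1} = 0
G(9) = mex{0,0,0,0} = 1
G(10) = mex{1,1,1,1,0} = 2
G(11) = mex{2,2,2,0,1} = 3
G(12) = mex{3,0,0,1,0} = 2
G(13) = mex{2,1,1,2,1} = 0
G(14) = mex{0,2,2,0,2} = 1
G(15) = mex{1,3,0,1,0} = 2
G(16) = mex{2,2,1,2,1} = 0
G(17) = mex{0,0,2,0,2} = 1
G(18) = mex{1,1,3,1,0} = 2
G(19) = mex{2,2,2,2,1} = 0
G(20) = mex{0,0,0,3,2} = 1
G(21) = mex{1,1,1,2,3} = 0
G(22) = mex{0,2,2,0,2} = 1
G(23) = mex{1,0,0,1,0} = 2
G(24) = mex{2,1,1,2,1} = 0
G(25) = mex{0,0,2,0,2} = 1
G(26) = mex{1,1,0,1,0} = 2
G(27) = mex{2,2,1,2,1} = 0
G(28) = mex{0,0,0,0,2} = 1
G(29) = mex{1,1,1,1,0} = 2
G(30) = mex{2,2,2,0,1} = 3

3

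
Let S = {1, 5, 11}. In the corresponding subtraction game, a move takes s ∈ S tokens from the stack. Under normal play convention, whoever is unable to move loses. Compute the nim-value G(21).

1

G(0) = 0
G(1) = mex{0} = 1
G(2) = mex{1} = 0
G(3) = mex{0} = 1
G(4) = mex{1} = 0
G(5) = mex{0,0} = 1
G(6) = mex{1,1} = 0
G(7) = mex{0,0} = 1
G(8) = mex{1,1} = 0
G(9) = mex{0,0} = 1
G(10) = mex{1,1} = 0
G(11) = mex{0,0,0} = 1
G(12) = mex{1,1,1} = 0
G(13) = mex{0,0,0} = 1
G(14) = mex{1,1,1} = 0
G(15) = mex{0,0,0} = 1
G(16) = mex{1,1,1} = 0
G(17) = mex{0,0,0} = 1
G(18) = mex{1,1,1} = 0
G(19) = mex{0,0,0} = 1
G(20) = mex{1,1,1} = 0
G(21) = mex{0,0,0} = 1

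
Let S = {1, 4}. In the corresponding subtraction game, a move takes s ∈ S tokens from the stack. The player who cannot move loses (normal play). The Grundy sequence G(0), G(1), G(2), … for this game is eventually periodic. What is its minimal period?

5

n :  0  1  2  3  4  5  6  7  8  9 10 11 12 13 14
G :  0  1  0  1  2  0  1  0  1  2  0  1  0  1  2
G(n+5) = G(n) holds for n = 0,…,3 (a full window of length max(S) = 4), so the sequence is purely periodic with period 5.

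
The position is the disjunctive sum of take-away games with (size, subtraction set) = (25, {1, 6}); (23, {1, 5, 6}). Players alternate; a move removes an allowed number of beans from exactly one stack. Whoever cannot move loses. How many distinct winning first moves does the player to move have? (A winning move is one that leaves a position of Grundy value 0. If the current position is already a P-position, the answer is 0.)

3

Stack A, S = {1, 6}:
n :  0  1  2  3  4  5  6  7  8  9 10 11 12 13 14 15 16 17 18 19 20 21 22 23 24 25
G :  0  1  0  1  0  1  2  0  1  0  1  0  1  2  0  1  0  1  0  1  2  0  1  0  1  0
G_A(25) = 0.
Stack B, S = {1, 5, 6}:
n :  0  1  2  3  4  5  6  7  8  9 10 11 12 13 14 15 16 17 18 19 20 21 22 23
G :  0  1  0  1  0  1  2  3  2  3  2  0  1  0  1  0  1  2  3  2  3  2  0  1
G_B(23) = 1.
Combined Grundy value = 0 ⊕ 1 = 1.
A winning move leaves total XOR = 0, i.e. changes one component's Grundy value g to g ⊕ X where X is the current total.
Stack A: need g' = 0⊕1 = 1. Options: 25−1→G=1, 25−6→G=1. Hits: 2.
Stack B: need g' = 1⊕1 = 0. Options: 23−1→G=0, 23−5→G=3, 23−6→G=2. Hits: 1.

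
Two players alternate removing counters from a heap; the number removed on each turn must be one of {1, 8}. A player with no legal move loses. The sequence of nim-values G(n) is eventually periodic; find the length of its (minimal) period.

n :  0  1  2  3  4  5  6  7  8  9 10 11 12 13 14 15 16 17 18 19
G :  0  1  0  1  0  1  0  1  2  0  1  0  1  0  1  0  1  2  0  1
G(n+9) = G(n) holds for n = 0,…,7 (a full window of length max(S) = 8), so the sequence is purely periodic with period 9.

9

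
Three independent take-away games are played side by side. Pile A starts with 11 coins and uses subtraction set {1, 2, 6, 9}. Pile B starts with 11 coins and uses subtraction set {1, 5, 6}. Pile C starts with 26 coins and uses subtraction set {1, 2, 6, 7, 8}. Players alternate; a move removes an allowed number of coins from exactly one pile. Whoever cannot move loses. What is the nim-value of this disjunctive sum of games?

3

Pile A, S = {1, 2, 6, 9}:
n :  0  1  2  3  4  5  6  7  8  9 10 11
G :  0  1  2  0  1  2  3  0  1  2  0  1
G_A(11) = 1.
Pile B, S = {1, 5, 6}:
n :  0  1  2  3  4  5  6  7  8  9 10 11
G :  0  1  0  1  0  1  2  3  2  3  2  0
G_B(11) = 0.
Pile C, S = {1, 2, 6, 7, 8}:
n :  0  1  2  3  4  5  6  7  8  9 10 11 12 13 14 15 16 17 18 19 20 21 22 23 24 25 26
G :  0  1  2  0  1  2  3  4  5  3  4  5  0  1  2  0  1  2  3  4  5  3  4  5  0  1  2
G_C(26) = 2.
Combined Grundy value = 1 ⊕ 0 ⊕ 2 = 3.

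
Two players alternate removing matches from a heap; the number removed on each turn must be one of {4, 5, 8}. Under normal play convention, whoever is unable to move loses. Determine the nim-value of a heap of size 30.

1

n :  0  1  2  3  4  5  6  7  8  9 10 11 12 13 14 15 16 17 18 19 20 21 22 23 24 25 26 27 28 29 30
G :  0  0  0  0  1  1  1  1  2  2  2  2  0  0  0  0  1  1  1  1  2  2  2  2  0  0  0  0  1  1  1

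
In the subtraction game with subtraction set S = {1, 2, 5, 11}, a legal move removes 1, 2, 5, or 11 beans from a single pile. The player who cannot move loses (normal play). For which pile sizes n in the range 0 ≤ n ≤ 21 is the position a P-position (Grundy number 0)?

0, 3, 6, 9, 12, 15, 18, 21

n :  0  1  2  3  4  5  6  7  8  9 10 11 12 13 14 15 16 17 18 19 20 21
G :  0  1  2  0  1  2  0  1  2  0  1  2  0  1  2  0  1  2  0  1  2  0
P-positions are exactly the n with G(n) = 0.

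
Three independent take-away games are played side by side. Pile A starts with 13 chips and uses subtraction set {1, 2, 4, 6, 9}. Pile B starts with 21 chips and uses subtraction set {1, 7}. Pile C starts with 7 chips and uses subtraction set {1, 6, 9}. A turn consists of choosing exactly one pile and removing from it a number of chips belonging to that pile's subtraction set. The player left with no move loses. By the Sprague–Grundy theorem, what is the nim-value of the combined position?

3

Pile A, S = {1, 2, 4, 6, 9}:
G(0) = 0
G(1) = mex{0} = 1
G(2) = mex{1,0} = 2
G(3) = mex{2,1} = 0
G(4) = mex{0,2,0} = 1
G(5) = mex{1,0,1} = 2
G(6) = mex{2,1,2,0} = 3
G(7) = mex{3,2,0,1} = 4
G(8) = mex{4,3,1,2} = 0
G(9) = mex{0,4,2,0,0} = 1
G(10) = mex{1,0,3,1,1} = 2
G(11) = mex{2,1,4,2,2} = 0
G(12) = mex{0,2,0,3,0} = 1
G(13) = mex{1,0,1,4,1} = 2
G_A(13) = 2.
Pile B, S = {1, 7}:
G(0) = 0
G(1) = mex{0} = 1
G(2) = mex{1} = 0
G(3) = mex{0} = 1
G(4) = mex{1} = 0
G(5) = mex{0} = 1
G(6) = mex{1} = 0
G(7) = mex{0,0} = 1
G(8) = mex{1,1} = 0
G(9) = mex{0,0} = 1
G(10) = mex{1,1} = 0
G(11) = mex{0,0} = 1
G(12) = mex{1,1} = 0
G(13) = mex{0,0} = 1
G(14) = mex{1,1} = 0
G(15) = mex{0,0} = 1
G(16) = mex{1,1} = 0
G(17) = mex{0,0} = 1
G(18) = mex{1,1} = 0
G(19) = mex{0,0} = 1
G(20) = mex{1,1} = 0
G(21) = mex{0,0} = 1
G_B(21) = 1.
Pile C, S = {1, 6, 9}:
n : 0 1 2 3 4 5 6 7
G : 0 1 0 1 0 1 2 0
G_C(7) = 0.
Combined Grundy value = 2 ⊕ 1 ⊕ 0 = 3.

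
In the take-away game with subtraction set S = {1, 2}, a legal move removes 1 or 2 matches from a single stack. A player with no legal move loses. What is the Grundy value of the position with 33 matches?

G(0) = 0
G(1) = mex{0} = 1
G(2) = mex{1,0} = 2
G(3) = mex{2,1} = 0
G(4) = mex{0,2} = 1
G(5) = mex{1,0} = 2
G(6) = mex{2,1} = 0
G(7) = mex{0,2} = 1
G(8) = mex{1,0} = 2
G(9) = mex{2,1} = 0
G(10) = mex{0,2} = 1
G(11) = mex{1,0} = 2
G(12) = mex{2,1} = 0
G(13) = mex{0,2} = 1
G(14) = mex{1,0} = 2
G(15) = mex{2,1} = 0
G(16) = mex{0,2} = 1
G(17) = mex{1,0} = 2
G(18) = mex{2,1} = 0
G(19) = mex{0,2} = 1
G(20) = mex{1,0} = 2
G(21) = mex{2,1} = 0
G(22) = mex{0,2} = 1
G(23) = mex{1,0} = 2
G(24) = mex{2,1} = 0
G(25) = mex{0,2} = 1
G(26) = mex{1,0} = 2
G(27) = mex{2,1} = 0
G(28) = mex{0,2} = 1
G(29) = mex{1,0} = 2
G(30) = mex{2,1} = 0
G(31) = mex{0,2} = 1
G(32) = mex{1,0} = 2
G(33) = mex{2,1} = 0

0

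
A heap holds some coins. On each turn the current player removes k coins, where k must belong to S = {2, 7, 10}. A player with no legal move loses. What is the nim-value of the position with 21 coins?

0

n :  0  1  2  3  4  5  6  7  8  9 10 11 12 13 14 15 16 17 18 19 20 21
G :  0  0  1  1  0  0  1  1  2  0  3  1  2  0  3  1  2  0  0  1  1  0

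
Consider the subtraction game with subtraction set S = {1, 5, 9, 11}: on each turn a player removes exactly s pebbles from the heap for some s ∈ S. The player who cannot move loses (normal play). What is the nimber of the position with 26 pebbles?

0

n :  0  1  2  3  4  5  6  7  8  9 10 11 12 13 14 15 16 17 18 19 20 21 22 23 24 25 26
G :  0  1  0  1  0  1  0  1  0  1  0  1  0  1  0  1  0  1  0  1  0  1  0  1  0  1  0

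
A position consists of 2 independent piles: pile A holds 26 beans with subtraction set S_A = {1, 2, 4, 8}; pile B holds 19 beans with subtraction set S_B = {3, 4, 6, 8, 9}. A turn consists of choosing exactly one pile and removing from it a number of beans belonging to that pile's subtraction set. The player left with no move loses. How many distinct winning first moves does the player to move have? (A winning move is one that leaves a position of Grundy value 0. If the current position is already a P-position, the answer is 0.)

0

Pile A, S = {1, 2, 4, 8}:
G(0) = 0
G(1) = mex{0} = 1
G(2) = mex{1,0} = 2
G(3) = mex{2,1} = 0
G(4) = mex{0,2,0} = 1
G(5) = mex{1,0,1} = 2
G(6) = mex{2,1,2} = 0
G(7) = mex{0,2,0} = 1
G(8) = mex{1,0,1,0} = 2
G(9) = mex{2,1,2,1} = 0
G(10) = mex{0,2,0,2} = 1
G(11) = mex{1,0,1,0} = 2
G(12) = mex{2,1,2,1} = 0
G(13) = mex{0,2,0,2} = 1
G(14) = mex{1,0,1,0} = 2
G(15) = mex{2,1,2,1} = 0
G(16) = mex{0,2,0,2} = 1
G(17) = mex{1,0,1,0} = 2
G(18) = mex{2,1,2,1} = 0
G(19) = mex{0,2,0,2} = 1
G(20) = mex{1,0,1,0} = 2
G(21) = mex{2,1,2,1} = 0
G(22) = mex{0,2,0,2} = 1
G(23) = mex{1,0,1,0} = 2
G(24) = mex{2,1,2,1} = 0
G(25) = mex{0,2,0,2} = 1
G(26) = mex{1,0,1,0} = 2
G_A(26) = 2.
Pile B, S = {3, 4, 6, 8, 9}:
G(0) = 0
G(1) = mex{} = 0
G(2) = mex{} = 0
G(3) = mex{0} = 1
G(4) = mex{0,0} = 1
G(5) = mex{0,0} = 1
G(6) = mex{1,0,0} = 2
G(7) = mex{1,1,0} = 2
G(8) = mex{1,1,0,0} = 2
G(9) = mex{2,1,1,0,0} = 3
G(10) = mex{2,2,1,0,0} = 3
G(11) = mex{2,2,1,1,0} = 3
G(12) = mex{3,2,2,1,1} = 0
G(13) = mex{3,3,2,1,1} = 0
G(14) = mex{3,3,2,2,1} = 0
G(15) = mex{0,3,3,2,2} = 1
G(16) = mex{0,0,3,2,2} = 1
G(17) = mex{0,0,3,3,2} = 1
G(18) = mex{1,0,0,3,3} = 2
G(19) = mex{1,1,0,3,3} = 2
G_B(19) = 2.
Combined Grundy value = 2 ⊕ 2 = 0.
A winning move leaves total XOR = 0, i.e. changes one component's Grundy value g to g ⊕ X where X is the current total.
Pile A: target g' = 2⊕0 = 2, but every legal move changes the Grundy value (mex property), so 0 moves.
Pile B: target g' = 2⊕0 = 2, but every legal move changes the Grundy value (mex property), so 0 moves.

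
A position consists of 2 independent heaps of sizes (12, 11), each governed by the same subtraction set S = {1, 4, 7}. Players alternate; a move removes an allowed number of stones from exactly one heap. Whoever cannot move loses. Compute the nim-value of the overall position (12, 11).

3

All heaps use S = {1, 4, 7}:
n :  0  1  2  3  4  5  6  7  8  9 10 11 12
G :  0  1  0  1  2  0  1  2  0  1  0  1  2
Heap A: G(12) = 2.
Heap B: G(11) = 1.
Combined Grundy value = 2 ⊕ 1 = 3.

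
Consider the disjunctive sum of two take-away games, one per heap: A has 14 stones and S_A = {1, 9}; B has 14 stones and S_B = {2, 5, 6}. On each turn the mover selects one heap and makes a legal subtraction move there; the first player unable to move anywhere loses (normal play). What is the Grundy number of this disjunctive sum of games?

Heap A, S = {1, 9}:
G(0) = 0
G(1) = mex{0} = 1
G(2) = mex{1} = 0
G(3) = mex{0} = 1
G(4) = mex{1} = 0
G(5) = mex{0} = 1
G(6) = mex{1} = 0
G(7) = mex{0} = 1
G(8) = mex{1} = 0
G(9) = mex{0,0} = 1
G(10) = mex{1,1} = 0
G(11) = mex{0,0} = 1
G(12) = mex{1,1} = 0
G(13) = mex{0,0} = 1
G(14) = mex{1,1} = 0
G_A(14) = 0.
Heap B, S = {2, 5, 6}:
G(0) = 0
G(1) = mex{} = 0
G(2) = mex{0} = 1
G(3) = mex{0} = 1
G(4) = mex{1} = 0
G(5) = mex{1,0} = 2
G(6) = mex{0,0,0} = 1
G(7) = mex{2,1,0} = 3
G(8) = mex{1,1,1} = 0
G(9) = mex{3,0,1} = 2
G(10) = mex{0,2,0} = 1
G(11) = mex{2,1,2} = 0
G(12) = mex{1,3,1} = 0
G(13) = mex{0,0,3} = 1
G(14) = mex{0,2,0} = 1
G_B(14) = 1.
Combined Grundy value = 0 ⊕ 1 = 1.

1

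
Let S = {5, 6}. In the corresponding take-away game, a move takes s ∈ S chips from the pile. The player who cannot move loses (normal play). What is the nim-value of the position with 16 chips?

G(0) = 0
G(1) = mex{} = 0
G(2) = mex{} = 0
G(3) = mex{} = 0
G(4) = mex{} = 0
G(5) = mex{0} = 1
G(6) = mex{0,0} = 1
G(7) = mex{0,0} = 1
G(8) = mex{0,0} = 1
G(9) = mex{0,0} = 1
G(10) = mex{1,0} = 2
G(11) = mex{1,1} = 0
G(12) = mex{1,1} = 0
G(13) = mex{1,1} = 0
G(14) = mex{1,1} = 0
G(15) = mex{2,1} = 0
G(16) = mex{0,2} = 1

1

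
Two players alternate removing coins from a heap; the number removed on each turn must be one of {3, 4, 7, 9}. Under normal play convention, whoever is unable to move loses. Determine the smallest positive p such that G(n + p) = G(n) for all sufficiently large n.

12

n :  0  1  2  3  4  5  6  7  8  9 10 11 12 13 14 15 16 17 18 19 20 21 22 23 24 25
G :  0  0  0  1  1  1  2  2  2  3  3  3  0  0  0  1  1  1  2  2  2  3  3  3  0  0
G(n+12) = G(n) holds for n = 0,…,8 (a full window of length max(S) = 9), so the sequence is purely periodic with period 12.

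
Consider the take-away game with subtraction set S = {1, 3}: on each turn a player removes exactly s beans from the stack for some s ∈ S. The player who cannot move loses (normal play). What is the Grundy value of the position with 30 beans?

n :  0  1  2  3  4  5  6  7  8  9 10 11 12 13 14 15 16 17 18 19 20 21 22 23 24 25 26 27 28 29 30
G :  0  1  0  1  0  1  0  1  0  1  0  1  0  1  0  1  0  1  0  1  0  1  0  1  0  1  0  1  0  1  0

0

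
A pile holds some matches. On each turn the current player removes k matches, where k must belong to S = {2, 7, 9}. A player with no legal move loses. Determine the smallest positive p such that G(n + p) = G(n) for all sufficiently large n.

n :  0  1  2  3  4  5  6  7  8  9 10 11 12 13 14 15 16 17 18 19 20 21 22 23 24 25 26 27 28 29 30 31
G :  0  0  1  1  0  0  1  1  2  2  3  3  2  2  3  0  0  1  1  0  0  1  1  2  2  3  3  2  2  3  0  0
G(n+15) = G(n) holds for n = 0,…,8 (a full window of length max(S) = 9), so the sequence is purely periodic with period 15.

15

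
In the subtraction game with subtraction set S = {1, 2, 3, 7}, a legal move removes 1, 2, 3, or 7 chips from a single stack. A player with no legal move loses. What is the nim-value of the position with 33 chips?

1

G(0) = 0
G(1) = mex{0} = 1
G(2) = mex{1,0} = 2
G(3) = mex{2,1,0} = 3
G(4) = mex{3,2,1} = 0
G(5) = mex{0,3,2} = 1
G(6) = mex{1,0,3} = 2
G(7) = mex{2,1,0,0} = 3
G(8) = mex{3,2,1,1} = 0
G(9) = mex{0,3,2,2} = 1
G(10) = mex{1,0,3,3} = 2
G(11) = mex{2,1,0,0} = 3
G(12) = mex{3,2,1,1} = 0
G(13) = mex{0,3,2,2} = 1
G(14) = mex{1,0,3,3} = 2
G(15) = mex{2,1,0,0} = 3
G(16) = mex{3,2,1,1} = 0
G(17) = mex{0,3,2,2} = 1
G(18) = mex{1,0,3,3} = 2
G(19) = mex{2,1,0,0} = 3
G(20) = mex{3,2,1,1} = 0
G(21) = mex{0,3,2,2} = 1
G(22) = mex{1,0,3,3} = 2
G(23) = mex{2,1,0,0} = 3
G(24) = mex{3,2,1,1} = 0
G(25) = mex{0,3,2,2} = 1
G(26) = mex{1,0,3,3} = 2
G(27) = mex{2,1,0,0} = 3
G(28) = mex{3,2,1,1} = 0
G(29) = mex{0,3,2,2} = 1
G(30) = mex{1,0,3,3} = 2
G(31) = mex{2,1,0,0} = 3
G(32) = mex{3,2,1,1} = 0
G(33) = mex{0,3,2,2} = 1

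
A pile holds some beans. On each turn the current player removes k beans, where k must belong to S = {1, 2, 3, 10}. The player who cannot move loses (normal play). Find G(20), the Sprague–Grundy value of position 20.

0

n :  0  1  2  3  4  5  6  7  8  9 10 11 12 13 14 15 16 17 18 19 20
G :  0  1  2  3  0  1  2  3  0  1  2  3  0  1  2  3  0  1  2  3  0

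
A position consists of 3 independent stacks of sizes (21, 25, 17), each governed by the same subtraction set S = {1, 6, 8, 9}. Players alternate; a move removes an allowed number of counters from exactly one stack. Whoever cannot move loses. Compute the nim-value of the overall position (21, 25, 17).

All stacks use S = {1, 6, 8, 9}:
n :  0  1  2  3  4  5  6  7  8  9 10 11 12 13 14 15 16 17 18 19 20 21 22 23 24 25
G :  0  1  0  1  0  1  2  0  1  2  3  2  3  2  0  1  2  0  1  0  1  0  1  2  0  1
Stack A: G(21) = 0.
Stack B: G(25) = 1.
Stack C: G(17) = 0.
Combined Grundy value = 0 ⊕ 1 ⊕ 0 = 1.

1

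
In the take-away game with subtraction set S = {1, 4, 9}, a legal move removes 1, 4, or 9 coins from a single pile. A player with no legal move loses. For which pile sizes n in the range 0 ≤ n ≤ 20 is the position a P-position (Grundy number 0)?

0, 2, 5, 7, 10, 12, 15, 17, 20

G(0) = 0
G(1) = mex{0} = 1
G(2) = mex{1} = 0
G(3) = mex{0} = 1
G(4) = mex{1,0} = 2
G(5) = mex{2,1} = 0
G(6) = mex{0,0} = 1
G(7) = mex{1,1} = 0
G(8) = mex{0,2} = 1
G(9) = mex{1,0,0} = 2
G(10) = mex{2,1,1} = 0
G(11) = mex{0,0,0} = 1
G(12) = mex{1,1,1} = 0
G(13) = mex{0,2,2} = 1
G(14) = mex{1,0,0} = 2
G(15) = mex{2,1,1} = 0
G(16) = mex{0,0,0} = 1
G(17) = mex{1,1,1} = 0
G(18) = mex{0,2,2} = 1
G(19) = mex{1,0,0} = 2
G(20) = mex{2,1,1} = 0
P-positions are exactly the n with G(n) = 0.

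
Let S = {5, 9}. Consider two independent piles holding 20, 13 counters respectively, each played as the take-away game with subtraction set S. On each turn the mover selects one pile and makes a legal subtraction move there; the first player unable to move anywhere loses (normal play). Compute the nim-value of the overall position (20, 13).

All piles use S = {5, 9}:
G(0) = 0
G(1) = mex{} = 0
G(2) = mex{} = 0
G(3) = mex{} = 0
G(4) = mex{} = 0
G(5) = mex{0} = 1
G(6) = mex{0} = 1
G(7) = mex{0} = 1
G(8) = mex{0} = 1
G(9) = mex{0,0} = 1
G(10) = mex{1,0} = 2
G(11) = mex{1,0} = 2
G(12) = mex{1,0} = 2
G(13) = mex{1,0} = 2
G(14) = mex{1,1} = 0
G(15) = mex{2,1} = 0
G(16) = mex{2,1} = 0
G(17) = mex{2,1} = 0
G(18) = mex{2,1} = 0
G(19) = mex{0,2} = 1
G(20) = mex{0,2} = 1
Pile A: G(20) = 1.
Pile B: G(13) = 2.
Combined Grundy value = 1 ⊕ 2 = 3.

3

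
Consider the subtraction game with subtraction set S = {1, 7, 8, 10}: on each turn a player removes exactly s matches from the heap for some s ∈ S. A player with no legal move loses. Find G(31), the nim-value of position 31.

1

G(0) = 0
G(1) = mex{0} = 1
G(2) = mex{1} = 0
G(3) = mex{0} = 1
G(4) = mex{1} = 0
G(5) = mex{0} = 1
G(6) = mex{1} = 0
G(7) = mex{0,0} = 1
G(8) = mex{1,1,0} = 2
G(9) = mex{2,0,1} = 3
G(10) = mex{3,1,0,0} = 2
G(11) = mex{2,0,1,1} = 3
G(12) = mex{3,1,0,0} = 2
G(13) = mex{2,0,1,1} = 3
G(14) = mex{3,1,0,0} = 2
G(15) = mex{2,2,1,1} = 0
G(16) = mex{0,3,2,0} = 1
G(17) = mex{1,2,3,1} = 0
G(18) = mex{0,3,2,2} = 1
G(19) = mex{1,2,3,3} = 0
G(20) = mex{0,3,2,2} = 1
G(21) = mex{1,2,3,3} = 0
G(22) = mex{0,0,2,2} = 1
G(23) = mex{1,1,0,3} = 2
G(24) = mex{2,0,1,2} = 3
G(25) = mex{3,1,0,0} = 2
G(26) = mex{2,0,1,1} = 3
G(27) = mex{3,1,0,0} = 2
G(28) = mex{2,0,1,1} = 3
G(29) = mex{3,1,0,0} = 2
G(30) = mex{2,2,1,1} = 0
G(31) = mex{0,3,2,0} = 1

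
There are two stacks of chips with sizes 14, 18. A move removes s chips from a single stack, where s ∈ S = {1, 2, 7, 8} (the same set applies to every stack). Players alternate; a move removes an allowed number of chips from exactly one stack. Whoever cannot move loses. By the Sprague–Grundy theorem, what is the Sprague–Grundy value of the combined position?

2

All stacks use S = {1, 2, 7, 8}:
G(0) = 0
G(1) = mex{0} = 1
G(2) = mex{1,0} = 2
G(3) = mex{2,1} = 0
G(4) = mex{0,2} = 1
G(5) = mex{1,0} = 2
G(6) = mex{2,1} = 0
G(7) = mex{0,2,0} = 1
G(8) = mex{1,0,1,0} = 2
G(9) = mex{2,1,2,1} = 0
G(10) = mex{0,2,0,2} = 1
G(11) = mex{1,0,1,0} = 2
G(12) = mex{2,1,2,1} = 0
G(13) = mex{0,2,0,2} = 1
G(14) = mex{1,0,1,0} = 2
G(15) = mex{2,1,2,1} = 0
G(16) = mex{0,2,0,2} = 1
G(17) = mex{1,0,1,0} = 2
G(18) = mex{2,1,2,1} = 0
Stack A: G(14) = 2.
Stack B: G(18) = 0.
Combined Grundy value = 2 ⊕ 0 = 2.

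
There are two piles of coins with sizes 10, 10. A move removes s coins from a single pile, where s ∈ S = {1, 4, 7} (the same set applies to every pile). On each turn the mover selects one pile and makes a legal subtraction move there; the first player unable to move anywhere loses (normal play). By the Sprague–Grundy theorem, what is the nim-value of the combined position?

0

All piles use S = {1, 4, 7}:
G(0) = 0
G(1) = mex{0} = 1
G(2) = mex{1} = 0
G(3) = mex{0} = 1
G(4) = mex{1,0} = 2
G(5) = mex{2,1} = 0
G(6) = mex{0,0} = 1
G(7) = mex{1,1,0} = 2
G(8) = mex{2,2,1} = 0
G(9) = mex{0,0,0} = 1
G(10) = mex{1,1,1} = 0
Pile A: G(10) = 0.
Pile B: G(10) = 0.
Combined Grundy value = 0 ⊕ 0 = 0.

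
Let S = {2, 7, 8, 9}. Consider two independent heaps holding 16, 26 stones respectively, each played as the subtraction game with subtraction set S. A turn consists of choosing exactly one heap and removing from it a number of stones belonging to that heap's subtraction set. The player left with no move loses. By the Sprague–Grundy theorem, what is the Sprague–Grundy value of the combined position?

All heaps use S = {2, 7, 8, 9}:
G(0) = 0
G(1) = mex{} = 0
G(2) = mex{0} = 1
G(3) = mex{0} = 1
G(4) = mex{1} = 0
G(5) = mex{1} = 0
G(6) = mex{0} = 1
G(7) = mex{0,0} = 1
G(8) = mex{1,0,0} = 2
G(9) = mex{1,1,0,0} = 2
G(10) = mex{2,1,1,0} = 3
G(11) = mex{2,0,1,1} = 3
G(12) = mex{3,0,0,1} = 2
G(13) = mex{3,1,0,0} = 2
G(14) = mex{2,1,1,0} = 3
G(15) = mex{2,2,1,1} = 0
G(16) = mex{3,2,2,1} = 0
G(17) = mex{0,3,2,2} = 1
G(18) = mex{0,3,3,2} = 1
G(19) = mex{1,2,3,3} = 0
G(20) = mex{1,2,2,3} = 0
G(21) = mex{0,3,2,2} = 1
G(22) = mex{0,0,3,2} = 1
G(23) = mex{1,0,0,3} = 2
G(24) = mex{1,1,0,0} = 2
G(25) = mex{2,1,1,0} = 3
G(26) = mex{2,0,1,1} = 3
Heap A: G(16) = 0.
Heap B: G(26) = 3.
Combined Grundy value = 0 ⊕ 3 = 3.

3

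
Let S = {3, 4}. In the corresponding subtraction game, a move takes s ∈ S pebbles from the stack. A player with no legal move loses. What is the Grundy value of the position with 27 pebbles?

n :  0  1  2  3  4  5  6  7  8  9 10 11 12 13 14 15 16 17 18 19 20 21 22 23 24 25 26 27
G :  0  0  0  1  1  1  2  0  0  0  1  1  1  2  0  0  0  1  1  1  2  0  0  0  1  1  1  2

2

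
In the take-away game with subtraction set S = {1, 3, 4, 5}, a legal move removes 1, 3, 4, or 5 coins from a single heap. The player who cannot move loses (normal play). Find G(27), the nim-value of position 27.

G(0) = 0
G(1) = mex{0} = 1
G(2) = mex{1} = 0
G(3) = mex{0,0} = 1
G(4) = mex{1,1,0} = 2
G(5) = mex{2,0,1,0} = 3
G(6) = mex{3,1,0,1} = 2
G(7) = mex{2,2,1,0} = 3
G(8) = mex{3,3,2,1} = 0
G(9) = mex{0,2,3,2} = 1
G(10) = mex{1,3,2,3} = 0
G(11) = mex{0,0,3,2} = 1
G(12) = mex{1,1,0,3} = 2
G(13) = mex{2,0,1,0} = 3
G(14) = mex{3,1,0,1} = 2
G(15) = mex{2,2,1,0} = 3
G(16) = mex{3,3,2,1} = 0
G(17) = mex{0,2,3,2} = 1
G(18) = mex{1,3,2,3} = 0
G(19) = mex{0,0,3,2} = 1
G(20) = mex{1,1,0,3} = 2
G(21) = mex{2,0,1,0} = 3
G(22) = mex{3,1,0,1} = 2
G(23) = mex{2,2,1,0} = 3
G(24) = mex{3,3,2,1} = 0
G(25) = mex{0,2,3,2} = 1
G(26) = mex{1,3,2,3} = 0
G(27) = mex{0,0,3,2} = 1

1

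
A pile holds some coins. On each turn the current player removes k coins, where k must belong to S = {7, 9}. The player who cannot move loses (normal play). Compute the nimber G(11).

G(0) = 0
G(1) = mex{} = 0
G(2) = mex{} = 0
G(3) = mex{} = 0
G(4) = mex{} = 0
G(5) = mex{} = 0
G(6) = mex{} = 0
G(7) = mex{0} = 1
G(8) = mex{0} = 1
G(9) = mex{0,0} = 1
G(10) = mex{0,0} = 1
G(11) = mex{0,0} = 1

1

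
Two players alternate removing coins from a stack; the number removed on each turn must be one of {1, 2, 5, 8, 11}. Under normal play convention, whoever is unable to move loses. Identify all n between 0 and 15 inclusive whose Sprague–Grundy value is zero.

0, 3, 6, 9, 12, 15

G(0) = 0
G(1) = mex{0} = 1
G(2) = mex{1,0} = 2
G(3) = mex{2,1} = 0
G(4) = mex{0,2} = 1
G(5) = mex{1,0,0} = 2
G(6) = mex{2,1,1} = 0
G(7) = mex{0,2,2} = 1
G(8) = mex{1,0,0,0} = 2
G(9) = mex{2,1,1,1} = 0
G(10) = mex{0,2,2,2} = 1
G(11) = mex{1,0,0,0,0} = 2
G(12) = mex{2,1,1,1,1} = 0
G(13) = mex{0,2,2,2,2} = 1
G(14) = mex{1,0,0,0,0} = 2
G(15) = mex{2,1,1,1,1} = 0
P-positions are exactly the n with G(n) = 0.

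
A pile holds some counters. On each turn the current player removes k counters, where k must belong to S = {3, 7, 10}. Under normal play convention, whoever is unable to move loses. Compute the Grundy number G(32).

G(0) = 0
G(1) = mex{} = 0
G(2) = mex{} = 0
G(3) = mex{0} = 1
G(4) = mex{0} = 1
G(5) = mex{0} = 1
G(6) = mex{1} = 0
G(7) = mex{1,0} = 2
G(8) = mex{1,0} = 2
G(9) = mex{0,0} = 1
G(10) = mex{2,1,0} = 3
G(11) = mex{2,1,0} = 3
G(12) = mex{1,1,0} = 2
G(13) = mex{3,0,1} = 2
G(14) = mex{3,2,1} = 0
G(15) = mex{2,2,1} = 0
G(16) = mex{2,1,0} = 3
G(17) = mex{0,3,2} = 1
G(18) = mex{0,3,2} = 1
G(19) = mex{3,2,1} = 0
G(20) = mex{1,2,3} = 0
G(21) = mex{1,0,3} = 2
G(22) = mex{0,0,2} = 1
G(23) = mex{0,3,2} = 1
G(24) = mex{2,1,0} = 3
G(25) = mex{1,1,0} = 2
G(26) = mex{1,0,3} = 2
G(27) = mex{3,0,1} = 2
G(28) = mex{2,2,1} = 0
G(29) = mex{2,1,0} = 3
G(30) = mex{2,1,0} = 3
G(31) = mex{0,3,2} = 1
G(32) = mex{3,2,1} = 0

0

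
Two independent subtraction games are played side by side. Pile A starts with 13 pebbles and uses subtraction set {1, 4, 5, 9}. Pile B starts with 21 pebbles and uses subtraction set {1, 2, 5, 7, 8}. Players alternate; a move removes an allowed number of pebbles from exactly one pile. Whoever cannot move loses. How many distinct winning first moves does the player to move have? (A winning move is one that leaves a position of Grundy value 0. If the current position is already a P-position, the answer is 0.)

1

Pile A, S = {1, 4, 5, 9}:
G(0) = 0
G(1) = mex{0} = 1
G(2) = mex{1} = 0
G(3) = mex{0} = 1
G(4) = mex{1,0} = 2
G(5) = mex{2,1,0} = 3
G(6) = mex{3,0,1} = 2
G(7) = mex{2,1,0} = 3
G(8) = mex{3,2,1} = 0
G(9) = mex{0,3,2,0} = 1
G(10) = mex{1,2,3,1} = 0
G(11) = mex{0,3,2,0} = 1
G(12) = mex{1,0,3,1} = 2
G(13) = mex{2,1,0,2} = 3
G_A(13) = 3.
Pile B, S = {1, 2, 5, 7, 8}:
n :  0  1  2  3  4  5  6  7  8  9 10 11 12 13 14 15 16 17 18 19 20 21
G :  0  1  2  0  1  2  0  1  2  0  1  2  0  1  2  0  1  2  0  1  2  0
G_B(21) = 0.
Combined Grundy value = 3 ⊕ 0 = 3.
A winning move leaves total XOR = 0, i.e. changes one component's Grundy value g to g ⊕ X where X is the current total.
Pile A: need g' = 3⊕3 = 0. Options: 13−1→G=2, 13−4→G=1, 13−5→G=0, 13−9→G=2. Hits: 1.
Pile B: need g' = 0⊕3 = 3. Options: 21−1→G=2, 21−2→G=1, 21−5→G=1, 21−7→G=2, 21−8→G=1. Hits: 0.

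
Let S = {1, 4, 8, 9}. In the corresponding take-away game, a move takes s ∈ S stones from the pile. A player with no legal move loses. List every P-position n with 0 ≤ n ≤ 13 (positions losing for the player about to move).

0, 2, 5, 7, 12

n :  0  1  2  3  4  5  6  7  8  9 10 11 12 13
G :  0  1  0  1  2  0  1  0  1  2  3  2  0  1
P-positions are exactly the n with G(n) = 0.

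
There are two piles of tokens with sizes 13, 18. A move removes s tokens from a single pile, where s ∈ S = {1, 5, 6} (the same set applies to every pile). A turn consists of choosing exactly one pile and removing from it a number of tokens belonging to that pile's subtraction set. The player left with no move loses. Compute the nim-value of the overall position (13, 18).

All piles use S = {1, 5, 6}:
n :  0  1  2  3  4  5  6  7  8  9 10 11 12 13 14 15 16 17 18
G :  0  1  0  1  0  1  2  3  2  3  2  0  1  0  1  0  1  2  3
Pile A: G(13) = 0.
Pile B: G(18) = 3.
Combined Grundy value = 0 ⊕ 3 = 3.

3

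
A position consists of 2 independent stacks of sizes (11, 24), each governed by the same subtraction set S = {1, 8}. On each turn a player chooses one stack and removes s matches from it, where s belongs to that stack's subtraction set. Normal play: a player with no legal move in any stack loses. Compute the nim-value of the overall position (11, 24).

All stacks use S = {1, 8}:
n :  0  1  2  3  4  5  6  7  8  9 10 11 12 13 14 15 16 17 18 19 20 21 22 23 24
G :  0  1  0  1  0  1  0  1  2  0  1  0  1  0  1  0  1  2  0  1  0  1  0  1  0
Stack A: G(11) = 0.
Stack B: G(24) = 0.
Combined Grundy value = 0 ⊕ 0 = 0.

0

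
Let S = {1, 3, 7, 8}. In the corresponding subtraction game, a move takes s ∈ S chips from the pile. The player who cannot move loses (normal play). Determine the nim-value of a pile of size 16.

1

G(0) = 0
G(1) = mex{0} = 1
G(2) = mex{1} = 0
G(3) = mex{0,0} = 1
G(4) = mex{1,1} = 0
G(5) = mex{0,0} = 1
G(6) = mex{1,1} = 0
G(7) = mex{0,0,0} = 1
G(8) = mex{1,1,1,0} = 2
G(9) = mex{2,0,0,1} = 3
G(10) = mex{3,1,1,0} = 2
G(11) = mex{2,2,0,1} = 3
G(12) = mex{3,3,1,0} = 2
G(13) = mex{2,2,0,1} = 3
G(14) = mex{3,3,1,0} = 2
G(15) = mex{2,2,2,1} = 0
G(16) = mex{0,3,3,2} = 1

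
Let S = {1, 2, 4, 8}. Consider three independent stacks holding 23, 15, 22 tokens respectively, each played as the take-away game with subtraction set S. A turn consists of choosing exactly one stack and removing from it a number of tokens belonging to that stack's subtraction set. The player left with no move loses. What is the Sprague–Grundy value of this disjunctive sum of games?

All stacks use S = {1, 2, 4, 8}:
n :  0  1  2  3  4  5  6  7  8  9 10 11 12 13 14 15 16 17 18 19 20 21 22 23
G :  0  1  2  0  1  2  0  1  2  0  1  2  0  1  2  0  1  2  0  1  2  0  1  2
Stack A: G(23) = 2.
Stack B: G(15) = 0.
Stack C: G(22) = 1.
Combined Grundy value = 2 ⊕ 0 ⊕ 1 = 3.

3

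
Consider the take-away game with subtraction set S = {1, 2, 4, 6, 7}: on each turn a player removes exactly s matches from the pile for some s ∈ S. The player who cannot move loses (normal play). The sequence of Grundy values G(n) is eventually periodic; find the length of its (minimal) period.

8

G(0) = 0
G(1) = mex{0} = 1
G(2) = mex{1,0} = 2
G(3) = mex{2,1} = 0
G(4) = mex{0,2,0} = 1
G(5) = mex{1,0,1} = 2
G(6) = mex{2,1,2,0} = 3
G(7) = mex{3,2,0,1,0} = 4
G(8) = mex{4,3,1,2,1} = 0
G(9) = mex{0,4,2,0,2} = 1
G(10) = mex{1,0,3,1,0} = 2
G(11) = mex{2,1,4,2,1} = 0
G(12) = mex{0,2,0,3,2} = 1
G(13) = mex{1,0,1,4,3} = 2
G(14) = mex{2,1,2,0,4} = 3
G(15) = mex{3,2,0,1,0} = 4
G(16) = mex{4,3,1,2,1} = 0
G(17) = mex{0,4,2,0,2} = 1
G(n+8) = G(n) holds for n = 0,…,6 (a full window of length max(S) = 7), so the sequence is purely periodic with period 8.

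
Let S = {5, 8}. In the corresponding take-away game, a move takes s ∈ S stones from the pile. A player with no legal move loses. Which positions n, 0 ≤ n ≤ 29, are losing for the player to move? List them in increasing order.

0, 1, 2, 3, 4, 13, 14, 15, 16, 17, 26, 27, 28, 29

n :  0  1  2  3  4  5  6  7  8  9 10 11 12 13 14 15 16 17 18 19 20 21 22 23 24 25 26 27 28 29
G :  0  0  0  0  0  1  1  1  1  1  2  2  2  0  0  0  0  0  1  1  1  1  1  2  2  2  0  0  0  0
P-positions are exactly the n with G(n) = 0.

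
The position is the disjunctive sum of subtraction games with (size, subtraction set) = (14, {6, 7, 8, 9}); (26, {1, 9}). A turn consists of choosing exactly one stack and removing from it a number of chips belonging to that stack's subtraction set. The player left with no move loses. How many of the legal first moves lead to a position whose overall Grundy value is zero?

1

Stack A, S = {6, 7, 8, 9}:
n :  0  1  2  3  4  5  6  7  8  9 10 11 12 13 14
G :  0  0  0  0  0  0  1  1  1  1  1  1  2  2  2
G_A(14) = 2.
Stack B, S = {1, 9}:
n :  0  1  2  3  4  5  6  7  8  9 10 11 12 13 14 15 16 17 18 19 20 21 22 23 24 25 26
G :  0  1  0  1  0  1  0  1  0  1  0  1  0  1  0  1  0  1  0  1  0  1  0  1  0  1  0
G_B(26) = 0.
Combined Grundy value = 2 ⊕ 0 = 2.
A winning move leaves total XOR = 0, i.e. changes one component's Grundy value g to g ⊕ X where X is the current total.
Stack A: need g' = 2⊕2 = 0. Options: 14−6→G=1, 14−7→G=1, 14−8→G=1, 14−9→G=0. Hits: 1.
Stack B: need g' = 0⊕2 = 2. Options: 26−1→G=1, 26−9→G=1. Hits: 0.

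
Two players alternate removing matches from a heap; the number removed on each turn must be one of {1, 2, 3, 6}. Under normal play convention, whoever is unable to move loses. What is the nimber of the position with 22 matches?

G(0) = 0
G(1) = mex{0} = 1
G(2) = mex{1,0} = 2
G(3) = mex{2,1,0} = 3
G(4) = mex{3,2,1} = 0
G(5) = mex{0,3,2} = 1
G(6) = mex{1,0,3,0} = 2
G(7) = mex{2,1,0,1} = 3
G(8) = mex{3,2,1,2} = 0
G(9) = mex{0,3,2,3} = 1
G(10) = mex{1,0,3,0} = 2
G(11) = mex{2,1,0,1} = 3
G(12) = mex{3,2,1,2} = 0
G(13) = mex{0,3,2,3} = 1
G(14) = mex{1,0,3,0} = 2
G(15) = mex{2,1,0,1} = 3
G(16) = mex{3,2,1,2} = 0
G(17) = mex{0,3,2,3} = 1
G(18) = mex{1,0,3,0} = 2
G(19) = mex{2,1,0,1} = 3
G(20) = mex{3,2,1,2} = 0
G(21) = mex{0,3,2,3} = 1
G(22) = mex{1,0,3,0} = 2

2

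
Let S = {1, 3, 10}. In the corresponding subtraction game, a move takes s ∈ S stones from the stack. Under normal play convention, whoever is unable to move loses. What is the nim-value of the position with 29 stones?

1

G(0) = 0
G(1) = mex{0} = 1
G(2) = mex{1} = 0
G(3) = mex{0,0} = 1
G(4) = mex{1,1} = 0
G(5) = mex{0,0} = 1
G(6) = mex{1,1} = 0
G(7) = mex{0,0} = 1
G(8) = mex{1,1} = 0
G(9) = mex{0,0} = 1
G(10) = mex{1,1,0} = 2
G(11) = mex{2,0,1} = 3
G(12) = mex{3,1,0} = 2
G(13) = mex{2,2,1} = 0
G(14) = mex{0,3,0} = 1
G(15) = mex{1,2,1} = 0
G(16) = mex{0,0,0} = 1
G(17) = mex{1,1,1} = 0
G(18) = mex{0,0,0} = 1
G(19) = mex{1,1,1} = 0
G(20) = mex{0,0,2} = 1
G(21) = mex{1,1,3} = 0
G(22) = mex{0,0,2} = 1
G(23) = mex{1,1,0} = 2
G(24) = mex{2,0,1} = 3
G(25) = mex{3,1,0} = 2
G(26) = mex{2,2,1} = 0
G(27) = mex{0,3,0} = 1
G(28) = mex{1,2,1} = 0
G(29) = mex{0,0,0} = 1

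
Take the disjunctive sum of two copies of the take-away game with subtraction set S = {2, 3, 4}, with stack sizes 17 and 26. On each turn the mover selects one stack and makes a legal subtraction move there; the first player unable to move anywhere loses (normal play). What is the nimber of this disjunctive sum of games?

3

All stacks use S = {2, 3, 4}:
n :  0  1  2  3  4  5  6  7  8  9 10 11 12 13 14 15 16 17 18 19 20 21 22 23 24 25 26
G :  0  0  1  1  2  2  0  0  1  1  2  2  0  0  1  1  2  2  0  0  1  1  2  2  0  0  1
Stack A: G(17) = 2.
Stack B: G(26) = 1.
Combined Grundy value = 2 ⊕ 1 = 3.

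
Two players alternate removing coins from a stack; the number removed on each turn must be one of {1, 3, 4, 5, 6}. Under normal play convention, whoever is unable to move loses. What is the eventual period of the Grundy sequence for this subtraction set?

9

G(0) = 0
G(1) = mex{0} = 1
G(2) = mex{1} = 0
G(3) = mex{0,0} = 1
G(4) = mex{1,1,0} = 2
G(5) = mex{2,0,1,0} = 3
G(6) = mex{3,1,0,1,0} = 2
G(7) = mex{2,2,1,0,1} = 3
G(8) = mex{3,3,2,1,0} = 4
G(9) = mex{4,2,3,2,1} = 0
G(10) = mex{0,3,2,3,2} = 1
G(11) = mex{1,4,3,2,3} = 0
G(12) = mex{0,0,4,3,2} = 1
G(13) = mex{1,1,0,4,3} = 2
G(14) = mex{2,0,1,0,4} = 3
G(15) = mex{3,1,0,1,0} = 2
G(16) = mex{2,2,1,0,1} = 3
G(17) = mex{3,3,2,1,0} = 4
G(18) = mex{4,2,3,2,1} = 0
G(19) = mex{0,3,2,3,2} = 1
G(n+9) = G(n) holds for n = 0,…,5 (a full window of length max(S) = 6), so the sequence is purely periodic with period 9.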